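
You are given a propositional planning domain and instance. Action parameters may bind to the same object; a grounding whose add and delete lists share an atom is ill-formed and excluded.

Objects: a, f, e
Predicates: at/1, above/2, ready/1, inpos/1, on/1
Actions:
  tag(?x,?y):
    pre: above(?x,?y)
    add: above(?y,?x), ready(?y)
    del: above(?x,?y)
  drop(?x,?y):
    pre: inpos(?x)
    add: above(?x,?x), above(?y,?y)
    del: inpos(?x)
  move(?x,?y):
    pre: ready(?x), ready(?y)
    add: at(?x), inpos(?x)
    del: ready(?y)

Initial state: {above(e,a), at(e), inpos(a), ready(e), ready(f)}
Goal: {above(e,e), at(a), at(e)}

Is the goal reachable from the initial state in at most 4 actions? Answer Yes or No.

1. tag(e,a)  →  {above(a,e), at(e), inpos(a), ready(a), ready(e), ready(f)}
2. drop(a,e)  →  {above(a,a), above(a,e), above(e,e), at(e), ready(a), ready(e), ready(f)}
3. move(a,a)  →  {above(a,a), above(a,e), above(e,e), at(a), at(e), inpos(a), ready(e), ready(f)}
optimal plan length = 3; 3 ≤ 4

Yes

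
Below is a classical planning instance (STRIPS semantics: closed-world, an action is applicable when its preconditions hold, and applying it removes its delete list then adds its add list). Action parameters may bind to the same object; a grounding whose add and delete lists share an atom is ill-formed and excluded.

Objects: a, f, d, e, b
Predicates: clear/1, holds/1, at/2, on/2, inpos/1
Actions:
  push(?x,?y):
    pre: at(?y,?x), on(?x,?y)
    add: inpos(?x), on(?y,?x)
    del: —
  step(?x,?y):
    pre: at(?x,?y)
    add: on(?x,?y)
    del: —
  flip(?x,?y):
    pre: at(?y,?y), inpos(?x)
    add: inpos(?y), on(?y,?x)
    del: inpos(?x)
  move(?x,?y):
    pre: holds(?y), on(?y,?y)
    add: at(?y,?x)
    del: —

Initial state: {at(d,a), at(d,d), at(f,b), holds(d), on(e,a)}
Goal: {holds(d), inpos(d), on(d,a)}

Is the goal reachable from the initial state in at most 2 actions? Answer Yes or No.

1. step(d,a)  →  {at(d,a), at(d,d), at(f,b), holds(d), on(d,a), on(e,a)}
2. step(d,d)  →  {at(d,a), at(d,d), at(f,b), holds(d), on(d,a), on(d,d), on(e,a)}
3. push(d,d)  →  {at(d,a), at(d,d), at(f,b), holds(d), inpos(d), on(d,a), on(d,d), on(e,a)}
optimal plan length = 3; 3 > 2

No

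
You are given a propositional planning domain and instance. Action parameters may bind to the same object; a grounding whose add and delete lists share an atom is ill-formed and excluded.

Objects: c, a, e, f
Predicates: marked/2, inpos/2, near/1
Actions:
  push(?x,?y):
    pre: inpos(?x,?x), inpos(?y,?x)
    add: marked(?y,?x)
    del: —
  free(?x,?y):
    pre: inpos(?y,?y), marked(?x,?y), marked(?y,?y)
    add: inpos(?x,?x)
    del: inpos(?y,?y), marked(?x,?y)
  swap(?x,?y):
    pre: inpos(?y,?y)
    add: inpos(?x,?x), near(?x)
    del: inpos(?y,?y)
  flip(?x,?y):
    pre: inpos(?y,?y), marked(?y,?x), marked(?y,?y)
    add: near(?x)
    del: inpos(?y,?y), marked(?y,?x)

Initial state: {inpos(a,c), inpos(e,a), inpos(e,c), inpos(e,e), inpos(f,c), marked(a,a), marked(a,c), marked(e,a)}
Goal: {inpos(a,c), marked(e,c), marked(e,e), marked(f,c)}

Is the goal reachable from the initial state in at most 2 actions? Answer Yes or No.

No

1. push(e,e)  →  {inpos(a,c), inpos(e,a), inpos(e,c), inpos(e,e), inpos(f,c), marked(a,a), marked(a,c), marked(e,a), marked(e,e)}
2. swap(c,e)  →  {inpos(a,c), inpos(c,c), inpos(e,a), inpos(e,c), inpos(f,c), marked(a,a), marked(a,c), marked(e,a), marked(e,e), near(c)}
3. push(c,e)  →  {inpos(a,c), inpos(c,c), inpos(e,a), inpos(e,c), inpos(f,c), marked(a,a), marked(a,c), marked(e,a), marked(e,c), marked(e,e), near(c)}
4. push(c,f)  →  {inpos(a,c), inpos(c,c), inpos(e,a), inpos(e,c), inpos(f,c), marked(a,a), marked(a,c), marked(e,a), marked(e,c), marked(e,e), marked(f,c), near(c)}
optimal plan length = 4; 4 > 2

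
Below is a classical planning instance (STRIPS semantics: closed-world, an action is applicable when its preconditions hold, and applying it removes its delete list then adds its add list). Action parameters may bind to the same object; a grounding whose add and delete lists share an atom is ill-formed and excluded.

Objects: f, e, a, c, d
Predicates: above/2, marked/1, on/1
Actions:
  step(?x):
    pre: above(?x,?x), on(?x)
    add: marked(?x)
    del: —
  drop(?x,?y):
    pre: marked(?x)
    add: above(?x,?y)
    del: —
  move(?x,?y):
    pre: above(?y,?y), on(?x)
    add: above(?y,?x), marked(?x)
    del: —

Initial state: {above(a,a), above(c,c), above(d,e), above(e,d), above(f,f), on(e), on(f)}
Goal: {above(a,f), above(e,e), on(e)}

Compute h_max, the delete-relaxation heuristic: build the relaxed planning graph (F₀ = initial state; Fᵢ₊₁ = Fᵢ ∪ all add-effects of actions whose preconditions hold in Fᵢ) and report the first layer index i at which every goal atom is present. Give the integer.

F0 = init (7 atoms)
F1 = F0 ∪ {above(a,e), above(a,f), above(c,e), above(c,f), above(f,e), marked(e), marked(f)}  (14 atoms)
F2 = F1 ∪ {above(e,a), above(e,c), above(e,e), above(e,f), above(f,a), above(f,c), above(f,d)}  (21 atoms)
goal ⊆ F2  ⇒  h_max = 2

2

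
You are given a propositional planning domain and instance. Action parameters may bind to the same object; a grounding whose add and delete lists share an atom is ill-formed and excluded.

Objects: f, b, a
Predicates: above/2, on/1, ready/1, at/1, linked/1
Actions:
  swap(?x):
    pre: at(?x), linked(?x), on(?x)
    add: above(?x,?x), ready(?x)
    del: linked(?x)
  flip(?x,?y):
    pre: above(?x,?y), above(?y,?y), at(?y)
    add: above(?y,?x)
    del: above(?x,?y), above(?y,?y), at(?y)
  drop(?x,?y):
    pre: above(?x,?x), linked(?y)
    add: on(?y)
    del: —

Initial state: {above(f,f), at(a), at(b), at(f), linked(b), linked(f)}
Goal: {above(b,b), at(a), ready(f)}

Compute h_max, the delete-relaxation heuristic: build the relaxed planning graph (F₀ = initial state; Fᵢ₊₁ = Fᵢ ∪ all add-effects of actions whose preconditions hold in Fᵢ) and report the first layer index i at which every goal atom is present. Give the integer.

2

F0 = init (6 atoms)
F1 = F0 ∪ {on(b), on(f)}  (8 atoms)
F2 = F1 ∪ {above(b,b), ready(b), ready(f)}  (11 atoms)
goal ⊆ F2  ⇒  h_max = 2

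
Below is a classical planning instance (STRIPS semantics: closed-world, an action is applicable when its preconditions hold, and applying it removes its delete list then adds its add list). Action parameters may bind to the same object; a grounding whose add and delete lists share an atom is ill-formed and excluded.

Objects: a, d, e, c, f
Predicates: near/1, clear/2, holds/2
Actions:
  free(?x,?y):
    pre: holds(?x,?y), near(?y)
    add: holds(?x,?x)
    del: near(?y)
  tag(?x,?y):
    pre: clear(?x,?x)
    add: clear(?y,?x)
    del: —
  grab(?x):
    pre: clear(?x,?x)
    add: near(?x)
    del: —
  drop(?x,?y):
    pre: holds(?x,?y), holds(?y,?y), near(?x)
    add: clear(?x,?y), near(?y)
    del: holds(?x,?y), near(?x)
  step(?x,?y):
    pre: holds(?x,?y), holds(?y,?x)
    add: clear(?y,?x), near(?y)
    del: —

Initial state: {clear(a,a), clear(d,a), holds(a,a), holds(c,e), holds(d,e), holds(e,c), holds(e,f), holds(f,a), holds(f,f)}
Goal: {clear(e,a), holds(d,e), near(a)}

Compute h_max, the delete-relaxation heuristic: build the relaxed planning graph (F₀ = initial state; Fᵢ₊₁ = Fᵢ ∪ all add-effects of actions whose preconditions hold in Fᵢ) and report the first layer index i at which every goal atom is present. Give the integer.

1

F0 = init (9 atoms)
F1 = F0 ∪ {clear(c,a), clear(c,e), clear(e,a), clear(e,c), clear(f,a), clear(f,f), near(a), near(c), near(e), near(f)}  (19 atoms)
goal ⊆ F1  ⇒  h_max = 1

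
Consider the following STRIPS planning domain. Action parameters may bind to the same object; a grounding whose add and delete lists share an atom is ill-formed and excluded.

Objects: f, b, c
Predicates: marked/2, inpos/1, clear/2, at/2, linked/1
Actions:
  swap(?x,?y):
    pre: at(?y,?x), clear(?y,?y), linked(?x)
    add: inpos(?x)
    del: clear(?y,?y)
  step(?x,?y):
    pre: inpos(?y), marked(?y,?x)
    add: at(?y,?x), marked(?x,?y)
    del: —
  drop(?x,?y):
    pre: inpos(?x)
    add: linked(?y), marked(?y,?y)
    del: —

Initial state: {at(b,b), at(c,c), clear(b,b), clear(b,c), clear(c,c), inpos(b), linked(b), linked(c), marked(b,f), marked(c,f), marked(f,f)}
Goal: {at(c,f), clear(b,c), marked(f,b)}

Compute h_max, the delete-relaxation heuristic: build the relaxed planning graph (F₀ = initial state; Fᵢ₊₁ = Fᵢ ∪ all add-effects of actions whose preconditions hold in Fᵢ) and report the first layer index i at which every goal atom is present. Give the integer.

2

F0 = init (11 atoms)
F1 = F0 ∪ {at(b,f), inpos(c), linked(f), marked(b,b), marked(c,c), marked(f,b)}  (17 atoms)
F2 = F1 ∪ {at(c,f), inpos(f), marked(f,c)}  (20 atoms)
goal ⊆ F2  ⇒  h_max = 2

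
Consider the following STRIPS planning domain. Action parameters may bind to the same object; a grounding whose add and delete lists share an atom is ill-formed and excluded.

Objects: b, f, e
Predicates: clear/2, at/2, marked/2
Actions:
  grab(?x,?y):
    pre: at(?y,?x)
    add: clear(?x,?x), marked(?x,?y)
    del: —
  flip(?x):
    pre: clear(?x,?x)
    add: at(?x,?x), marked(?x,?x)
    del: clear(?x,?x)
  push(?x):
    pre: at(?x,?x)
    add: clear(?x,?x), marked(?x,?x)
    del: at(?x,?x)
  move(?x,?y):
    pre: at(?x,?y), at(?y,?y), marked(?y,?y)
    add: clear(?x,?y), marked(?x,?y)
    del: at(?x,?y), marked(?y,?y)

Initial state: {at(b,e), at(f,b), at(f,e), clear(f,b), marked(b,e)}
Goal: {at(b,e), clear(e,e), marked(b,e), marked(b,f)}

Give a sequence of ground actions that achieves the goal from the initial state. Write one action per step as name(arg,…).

1. grab(b,f)  →  {at(b,e), at(f,b), at(f,e), clear(b,b), clear(f,b), marked(b,e), marked(b,f)}
2. grab(e,b)  →  {at(b,e), at(f,b), at(f,e), clear(b,b), clear(e,e), clear(f,b), marked(b,e), marked(b,f), marked(e,b)}

grab(b,f); grab(e,b)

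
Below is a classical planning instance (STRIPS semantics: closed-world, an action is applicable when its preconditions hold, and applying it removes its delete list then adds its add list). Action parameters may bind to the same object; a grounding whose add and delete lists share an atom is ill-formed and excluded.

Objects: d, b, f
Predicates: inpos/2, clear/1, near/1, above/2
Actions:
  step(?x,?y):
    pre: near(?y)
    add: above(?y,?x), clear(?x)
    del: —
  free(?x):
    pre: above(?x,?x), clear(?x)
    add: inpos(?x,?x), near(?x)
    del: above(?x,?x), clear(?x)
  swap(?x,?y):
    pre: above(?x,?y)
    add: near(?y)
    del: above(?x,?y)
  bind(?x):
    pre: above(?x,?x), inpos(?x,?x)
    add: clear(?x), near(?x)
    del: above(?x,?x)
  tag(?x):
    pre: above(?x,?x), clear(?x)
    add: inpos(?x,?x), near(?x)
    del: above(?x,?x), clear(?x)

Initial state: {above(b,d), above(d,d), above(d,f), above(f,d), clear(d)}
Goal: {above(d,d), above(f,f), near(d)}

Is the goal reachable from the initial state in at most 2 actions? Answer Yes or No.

1. swap(d,f)  →  {above(b,d), above(d,d), above(f,d), clear(d), near(f)}
2. step(f,f)  →  {above(b,d), above(d,d), above(f,d), above(f,f), clear(d), clear(f), near(f)}
3. swap(b,d)  →  {above(d,d), above(f,d), above(f,f), clear(d), clear(f), near(d), near(f)}
optimal plan length = 3; 3 > 2

No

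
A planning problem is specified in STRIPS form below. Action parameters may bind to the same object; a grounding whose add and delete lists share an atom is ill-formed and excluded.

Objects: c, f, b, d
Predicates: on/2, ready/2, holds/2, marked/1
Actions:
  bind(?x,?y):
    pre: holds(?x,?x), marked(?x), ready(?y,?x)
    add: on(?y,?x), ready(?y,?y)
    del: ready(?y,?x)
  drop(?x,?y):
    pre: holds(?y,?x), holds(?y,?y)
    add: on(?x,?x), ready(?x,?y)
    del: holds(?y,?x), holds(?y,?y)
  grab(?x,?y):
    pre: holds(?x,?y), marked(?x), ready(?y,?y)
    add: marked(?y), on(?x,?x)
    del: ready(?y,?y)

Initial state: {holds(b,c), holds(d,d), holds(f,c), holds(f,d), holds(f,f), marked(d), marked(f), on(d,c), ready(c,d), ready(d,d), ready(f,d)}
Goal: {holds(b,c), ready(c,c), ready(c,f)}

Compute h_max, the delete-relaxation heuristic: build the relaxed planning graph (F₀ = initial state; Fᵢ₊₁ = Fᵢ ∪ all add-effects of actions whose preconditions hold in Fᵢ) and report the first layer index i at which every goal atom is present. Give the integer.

F0 = init (11 atoms)
F1 = F0 ∪ {on(c,c), on(c,d), on(d,d), on(f,d), on(f,f), ready(c,c), ready(c,f), ready(d,f), ready(f,f)}  (20 atoms)
goal ⊆ F1  ⇒  h_max = 1

1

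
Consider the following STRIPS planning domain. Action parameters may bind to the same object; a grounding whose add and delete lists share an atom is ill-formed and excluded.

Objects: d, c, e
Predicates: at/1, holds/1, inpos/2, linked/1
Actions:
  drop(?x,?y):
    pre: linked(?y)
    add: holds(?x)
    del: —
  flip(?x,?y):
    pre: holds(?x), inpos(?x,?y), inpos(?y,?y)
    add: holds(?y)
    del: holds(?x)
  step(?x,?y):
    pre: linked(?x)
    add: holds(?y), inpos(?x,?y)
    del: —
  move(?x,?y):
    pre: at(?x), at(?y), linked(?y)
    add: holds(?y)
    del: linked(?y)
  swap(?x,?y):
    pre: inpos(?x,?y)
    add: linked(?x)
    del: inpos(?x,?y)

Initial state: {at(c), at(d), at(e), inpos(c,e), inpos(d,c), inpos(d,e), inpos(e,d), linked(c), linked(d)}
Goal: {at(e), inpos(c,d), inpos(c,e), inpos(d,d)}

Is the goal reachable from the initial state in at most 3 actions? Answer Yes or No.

1. step(d,d)  →  {at(c), at(d), at(e), holds(d), inpos(c,e), inpos(d,c), inpos(d,d), inpos(d,e), inpos(e,d), linked(c), linked(d)}
2. step(c,d)  →  {at(c), at(d), at(e), holds(d), inpos(c,d), inpos(c,e), inpos(d,c), inpos(d,d), inpos(d,e), inpos(e,d), linked(c), linked(d)}
optimal plan length = 2; 2 ≤ 3

Yes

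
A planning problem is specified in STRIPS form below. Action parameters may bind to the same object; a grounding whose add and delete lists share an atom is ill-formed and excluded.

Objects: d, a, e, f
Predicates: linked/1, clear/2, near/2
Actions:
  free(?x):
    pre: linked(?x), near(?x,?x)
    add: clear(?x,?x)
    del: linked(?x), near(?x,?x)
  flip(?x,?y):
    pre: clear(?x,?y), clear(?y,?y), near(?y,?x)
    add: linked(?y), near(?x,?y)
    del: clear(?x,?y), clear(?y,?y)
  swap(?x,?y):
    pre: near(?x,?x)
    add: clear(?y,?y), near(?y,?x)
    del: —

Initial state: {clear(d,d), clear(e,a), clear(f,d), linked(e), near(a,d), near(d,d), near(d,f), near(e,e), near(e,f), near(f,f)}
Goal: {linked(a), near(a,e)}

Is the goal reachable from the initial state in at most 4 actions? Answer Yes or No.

Yes

1. swap(e,a)  →  {clear(a,a), clear(d,d), clear(e,a), clear(f,d), linked(e), near(a,d), near(a,e), near(d,d), near(d,f), near(e,e), near(e,f), near(f,f)}
2. flip(e,a)  →  {clear(d,d), clear(f,d), linked(a), linked(e), near(a,d), near(a,e), near(d,d), near(d,f), near(e,a), near(e,e), near(e,f), near(f,f)}
optimal plan length = 2; 2 ≤ 4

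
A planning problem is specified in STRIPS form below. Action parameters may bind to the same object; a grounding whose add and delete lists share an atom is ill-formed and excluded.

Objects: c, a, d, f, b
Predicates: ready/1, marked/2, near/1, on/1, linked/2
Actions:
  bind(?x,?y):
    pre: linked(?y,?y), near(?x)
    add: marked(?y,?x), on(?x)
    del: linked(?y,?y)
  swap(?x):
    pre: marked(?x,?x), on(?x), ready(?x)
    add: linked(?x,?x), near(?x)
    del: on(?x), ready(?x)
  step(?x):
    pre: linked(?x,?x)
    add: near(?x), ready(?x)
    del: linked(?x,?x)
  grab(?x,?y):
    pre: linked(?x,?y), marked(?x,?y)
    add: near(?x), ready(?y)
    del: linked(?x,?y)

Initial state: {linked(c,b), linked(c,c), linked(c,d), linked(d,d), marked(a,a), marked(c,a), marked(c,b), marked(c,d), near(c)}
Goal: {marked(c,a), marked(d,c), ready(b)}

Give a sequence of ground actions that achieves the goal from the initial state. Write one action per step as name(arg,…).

1. bind(c,d)  →  {linked(c,b), linked(c,c), linked(c,d), marked(a,a), marked(c,a), marked(c,b), marked(c,d), marked(d,c), near(c), on(c)}
2. grab(c,b)  →  {linked(c,c), linked(c,d), marked(a,a), marked(c,a), marked(c,b), marked(c,d), marked(d,c), near(c), on(c), ready(b)}

bind(c,d); grab(c,b)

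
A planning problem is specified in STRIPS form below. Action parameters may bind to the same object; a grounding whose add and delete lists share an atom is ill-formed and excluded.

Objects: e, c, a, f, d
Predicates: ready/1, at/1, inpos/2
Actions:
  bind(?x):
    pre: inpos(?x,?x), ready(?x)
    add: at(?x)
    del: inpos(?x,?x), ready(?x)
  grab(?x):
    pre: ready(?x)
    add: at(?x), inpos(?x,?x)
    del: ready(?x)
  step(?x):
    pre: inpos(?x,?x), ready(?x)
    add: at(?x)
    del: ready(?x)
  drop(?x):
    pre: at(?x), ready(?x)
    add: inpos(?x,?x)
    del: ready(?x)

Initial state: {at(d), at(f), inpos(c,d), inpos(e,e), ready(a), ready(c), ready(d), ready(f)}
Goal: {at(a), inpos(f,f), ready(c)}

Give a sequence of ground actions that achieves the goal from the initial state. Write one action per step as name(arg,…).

1. grab(a)  →  {at(a), at(d), at(f), inpos(a,a), inpos(c,d), inpos(e,e), ready(c), ready(d), ready(f)}
2. grab(f)  →  {at(a), at(d), at(f), inpos(a,a), inpos(c,d), inpos(e,e), inpos(f,f), ready(c), ready(d)}

grab(a); grab(f)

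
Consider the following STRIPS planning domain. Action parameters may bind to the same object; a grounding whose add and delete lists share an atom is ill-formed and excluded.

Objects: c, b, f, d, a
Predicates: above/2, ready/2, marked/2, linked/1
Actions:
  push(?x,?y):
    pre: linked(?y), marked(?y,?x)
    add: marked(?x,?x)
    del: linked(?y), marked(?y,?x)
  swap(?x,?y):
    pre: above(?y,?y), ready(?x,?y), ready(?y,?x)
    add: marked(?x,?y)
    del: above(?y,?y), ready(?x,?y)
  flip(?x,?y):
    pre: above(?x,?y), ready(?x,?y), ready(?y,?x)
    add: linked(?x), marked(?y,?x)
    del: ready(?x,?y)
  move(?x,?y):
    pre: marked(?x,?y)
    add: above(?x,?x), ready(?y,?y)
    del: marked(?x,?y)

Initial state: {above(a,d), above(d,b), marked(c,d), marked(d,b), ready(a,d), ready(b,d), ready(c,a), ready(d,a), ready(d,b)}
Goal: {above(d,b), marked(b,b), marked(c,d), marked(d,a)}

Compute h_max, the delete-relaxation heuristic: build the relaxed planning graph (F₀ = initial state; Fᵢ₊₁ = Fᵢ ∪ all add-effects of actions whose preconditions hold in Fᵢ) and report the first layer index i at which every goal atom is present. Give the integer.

F0 = init (9 atoms)
F1 = F0 ∪ {above(c,c), above(d,d), linked(a), linked(d), marked(b,d), marked(d,a), ready(b,b), ready(d,d)}  (17 atoms)
F2 = F1 ∪ {above(b,b), marked(a,a), marked(a,d), marked(b,b), marked(d,d), ready(a,a)}  (23 atoms)
goal ⊆ F2  ⇒  h_max = 2

2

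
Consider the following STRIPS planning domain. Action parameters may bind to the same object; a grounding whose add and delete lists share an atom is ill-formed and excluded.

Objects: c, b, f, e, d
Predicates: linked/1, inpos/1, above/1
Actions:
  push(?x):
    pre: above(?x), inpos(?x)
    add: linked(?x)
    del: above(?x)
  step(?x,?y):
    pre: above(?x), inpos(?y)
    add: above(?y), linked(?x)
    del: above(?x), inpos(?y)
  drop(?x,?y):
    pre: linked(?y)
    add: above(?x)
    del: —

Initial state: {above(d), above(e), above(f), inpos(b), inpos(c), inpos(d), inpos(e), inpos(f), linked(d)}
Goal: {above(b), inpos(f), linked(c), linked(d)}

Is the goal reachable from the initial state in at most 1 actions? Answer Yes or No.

No

1. step(f,c)  →  {above(c), above(d), above(e), inpos(b), inpos(d), inpos(e), inpos(f), linked(d), linked(f)}
2. step(c,b)  →  {above(b), above(d), above(e), inpos(d), inpos(e), inpos(f), linked(c), linked(d), linked(f)}
optimal plan length = 2; 2 > 1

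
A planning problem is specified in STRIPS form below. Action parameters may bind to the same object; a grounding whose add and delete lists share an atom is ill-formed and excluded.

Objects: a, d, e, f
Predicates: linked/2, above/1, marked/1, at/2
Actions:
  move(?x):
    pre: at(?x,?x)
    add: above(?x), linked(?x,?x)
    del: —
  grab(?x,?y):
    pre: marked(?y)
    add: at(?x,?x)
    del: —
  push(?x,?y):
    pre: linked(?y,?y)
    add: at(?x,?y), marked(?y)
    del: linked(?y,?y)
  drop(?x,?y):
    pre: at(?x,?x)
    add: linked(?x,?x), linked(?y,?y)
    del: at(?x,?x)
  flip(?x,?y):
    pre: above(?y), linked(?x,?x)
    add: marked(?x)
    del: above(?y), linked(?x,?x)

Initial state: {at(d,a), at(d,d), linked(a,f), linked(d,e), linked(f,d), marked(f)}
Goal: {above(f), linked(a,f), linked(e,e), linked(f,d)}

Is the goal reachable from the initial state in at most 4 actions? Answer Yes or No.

Yes

1. grab(f,f)  →  {at(d,a), at(d,d), at(f,f), linked(a,f), linked(d,e), linked(f,d), marked(f)}
2. move(f)  →  {above(f), at(d,a), at(d,d), at(f,f), linked(a,f), linked(d,e), linked(f,d), linked(f,f), marked(f)}
3. drop(d,e)  →  {above(f), at(d,a), at(f,f), linked(a,f), linked(d,d), linked(d,e), linked(e,e), linked(f,d), linked(f,f), marked(f)}
optimal plan length = 3; 3 ≤ 4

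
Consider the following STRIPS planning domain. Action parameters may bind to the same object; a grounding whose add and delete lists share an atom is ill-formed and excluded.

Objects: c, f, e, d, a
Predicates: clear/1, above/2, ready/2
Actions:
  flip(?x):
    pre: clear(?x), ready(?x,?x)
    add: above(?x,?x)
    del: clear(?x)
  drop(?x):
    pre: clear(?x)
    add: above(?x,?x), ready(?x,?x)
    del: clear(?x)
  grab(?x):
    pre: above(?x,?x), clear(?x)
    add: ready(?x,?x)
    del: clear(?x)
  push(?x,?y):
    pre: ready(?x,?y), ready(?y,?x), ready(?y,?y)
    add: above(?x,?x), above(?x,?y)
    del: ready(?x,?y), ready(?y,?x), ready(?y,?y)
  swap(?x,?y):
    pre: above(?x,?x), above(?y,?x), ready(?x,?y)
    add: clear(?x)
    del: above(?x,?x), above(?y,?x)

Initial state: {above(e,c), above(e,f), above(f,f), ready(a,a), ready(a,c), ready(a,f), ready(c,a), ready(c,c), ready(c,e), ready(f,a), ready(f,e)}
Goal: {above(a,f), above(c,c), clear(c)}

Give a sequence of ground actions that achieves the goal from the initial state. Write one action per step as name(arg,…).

1. push(c,c)  →  {above(c,c), above(e,c), above(e,f), above(f,f), ready(a,a), ready(a,c), ready(a,f), ready(c,a), ready(c,e), ready(f,a), ready(f,e)}
2. swap(c,e)  →  {above(e,f), above(f,f), clear(c), ready(a,a), ready(a,c), ready(a,f), ready(c,a), ready(c,e), ready(f,a), ready(f,e)}
3. push(c,a)  →  {above(c,a), above(c,c), above(e,f), above(f,f), clear(c), ready(a,f), ready(c,e), ready(f,a), ready(f,e)}
4. swap(f,e)  →  {above(c,a), above(c,c), clear(c), clear(f), ready(a,f), ready(c,e), ready(f,a), ready(f,e)}
5. drop(f)  →  {above(c,a), above(c,c), above(f,f), clear(c), ready(a,f), ready(c,e), ready(f,a), ready(f,e), ready(f,f)}
6. push(a,f)  →  {above(a,a), above(a,f), above(c,a), above(c,c), above(f,f), clear(c), ready(c,e), ready(f,e)}

push(c,c); swap(c,e); push(c,a); swap(f,e); drop(f); push(a,f)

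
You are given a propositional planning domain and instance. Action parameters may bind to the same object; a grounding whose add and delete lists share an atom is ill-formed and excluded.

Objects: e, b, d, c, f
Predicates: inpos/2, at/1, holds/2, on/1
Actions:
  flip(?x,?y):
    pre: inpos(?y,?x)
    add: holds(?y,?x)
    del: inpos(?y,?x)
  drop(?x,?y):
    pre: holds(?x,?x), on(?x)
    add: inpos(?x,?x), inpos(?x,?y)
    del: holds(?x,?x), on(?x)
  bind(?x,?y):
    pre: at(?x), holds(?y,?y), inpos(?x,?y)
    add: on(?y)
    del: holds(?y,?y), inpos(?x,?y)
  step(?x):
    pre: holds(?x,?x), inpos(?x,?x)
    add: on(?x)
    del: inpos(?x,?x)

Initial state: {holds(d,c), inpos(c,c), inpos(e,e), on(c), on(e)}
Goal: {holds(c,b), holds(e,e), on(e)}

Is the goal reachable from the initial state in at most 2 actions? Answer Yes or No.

No

1. flip(e,e)  →  {holds(d,c), holds(e,e), inpos(c,c), on(c), on(e)}
2. flip(c,c)  →  {holds(c,c), holds(d,c), holds(e,e), on(c), on(e)}
3. drop(c,b)  →  {holds(d,c), holds(e,e), inpos(c,b), inpos(c,c), on(e)}
4. flip(b,c)  →  {holds(c,b), holds(d,c), holds(e,e), inpos(c,c), on(e)}
optimal plan length = 4; 4 > 2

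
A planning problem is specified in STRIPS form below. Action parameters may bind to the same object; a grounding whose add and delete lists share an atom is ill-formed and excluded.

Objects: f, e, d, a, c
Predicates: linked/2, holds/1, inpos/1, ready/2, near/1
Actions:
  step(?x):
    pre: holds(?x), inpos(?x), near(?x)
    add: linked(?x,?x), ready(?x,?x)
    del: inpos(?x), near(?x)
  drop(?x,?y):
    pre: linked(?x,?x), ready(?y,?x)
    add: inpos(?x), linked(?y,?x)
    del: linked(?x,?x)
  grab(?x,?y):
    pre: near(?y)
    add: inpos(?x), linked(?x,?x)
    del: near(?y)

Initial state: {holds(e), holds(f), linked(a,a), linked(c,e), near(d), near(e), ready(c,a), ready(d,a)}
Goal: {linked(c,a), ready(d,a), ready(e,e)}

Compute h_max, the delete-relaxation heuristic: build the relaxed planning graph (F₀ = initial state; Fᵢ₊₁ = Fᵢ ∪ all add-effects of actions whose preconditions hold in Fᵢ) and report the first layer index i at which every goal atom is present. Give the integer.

2

F0 = init (8 atoms)
F1 = F0 ∪ {inpos(a), inpos(c), inpos(d), inpos(e), inpos(f), linked(c,a), linked(c,c), linked(d,a), linked(d,d), linked(e,e), linked(f,f)}  (19 atoms)
F2 = F1 ∪ {ready(e,e)}  (20 atoms)
goal ⊆ F2  ⇒  h_max = 2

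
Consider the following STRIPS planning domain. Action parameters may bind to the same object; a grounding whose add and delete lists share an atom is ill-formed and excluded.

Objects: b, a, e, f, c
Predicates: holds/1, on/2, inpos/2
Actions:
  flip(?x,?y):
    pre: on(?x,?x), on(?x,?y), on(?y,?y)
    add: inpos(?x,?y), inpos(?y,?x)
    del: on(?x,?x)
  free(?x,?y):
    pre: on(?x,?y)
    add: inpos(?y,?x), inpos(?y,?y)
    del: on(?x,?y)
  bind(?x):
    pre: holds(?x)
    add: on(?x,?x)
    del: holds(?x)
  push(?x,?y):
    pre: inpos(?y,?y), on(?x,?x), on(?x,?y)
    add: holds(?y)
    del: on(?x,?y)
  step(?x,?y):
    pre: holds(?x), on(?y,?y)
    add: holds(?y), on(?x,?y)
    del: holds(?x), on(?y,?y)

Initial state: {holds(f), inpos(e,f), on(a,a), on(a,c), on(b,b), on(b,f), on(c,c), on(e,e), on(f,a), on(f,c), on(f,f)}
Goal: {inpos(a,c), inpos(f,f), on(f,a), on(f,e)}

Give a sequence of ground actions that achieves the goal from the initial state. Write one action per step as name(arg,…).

flip(a,c); flip(f,f); step(f,e)

1. flip(a,c)  →  {holds(f), inpos(a,c), inpos(c,a), inpos(e,f), on(a,c), on(b,b), on(b,f), on(c,c), on(e,e), on(f,a), on(f,c), on(f,f)}
2. flip(f,f)  →  {holds(f), inpos(a,c), inpos(c,a), inpos(e,f), inpos(f,f), on(a,c), on(b,b), on(b,f), on(c,c), on(e,e), on(f,a), on(f,c)}
3. step(f,e)  →  {holds(e), inpos(a,c), inpos(c,a), inpos(e,f), inpos(f,f), on(a,c), on(b,b), on(b,f), on(c,c), on(f,a), on(f,c), on(f,e)}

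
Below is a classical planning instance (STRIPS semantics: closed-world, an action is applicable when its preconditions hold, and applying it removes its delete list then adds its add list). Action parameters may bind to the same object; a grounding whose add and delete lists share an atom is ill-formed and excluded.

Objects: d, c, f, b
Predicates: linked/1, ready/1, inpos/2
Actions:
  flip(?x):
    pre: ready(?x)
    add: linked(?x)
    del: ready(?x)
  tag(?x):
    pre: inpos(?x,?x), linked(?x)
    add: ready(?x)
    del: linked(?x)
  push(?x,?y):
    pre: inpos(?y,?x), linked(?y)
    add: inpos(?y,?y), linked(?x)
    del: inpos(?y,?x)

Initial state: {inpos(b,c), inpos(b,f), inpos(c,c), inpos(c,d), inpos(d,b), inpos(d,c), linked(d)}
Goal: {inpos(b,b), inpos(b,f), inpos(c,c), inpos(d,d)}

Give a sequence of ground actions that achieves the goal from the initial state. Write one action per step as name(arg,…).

1. push(b,d)  →  {inpos(b,c), inpos(b,f), inpos(c,c), inpos(c,d), inpos(d,c), inpos(d,d), linked(b), linked(d)}
2. push(c,b)  →  {inpos(b,b), inpos(b,f), inpos(c,c), inpos(c,d), inpos(d,c), inpos(d,d), linked(b), linked(c), linked(d)}

push(b,d); push(c,b)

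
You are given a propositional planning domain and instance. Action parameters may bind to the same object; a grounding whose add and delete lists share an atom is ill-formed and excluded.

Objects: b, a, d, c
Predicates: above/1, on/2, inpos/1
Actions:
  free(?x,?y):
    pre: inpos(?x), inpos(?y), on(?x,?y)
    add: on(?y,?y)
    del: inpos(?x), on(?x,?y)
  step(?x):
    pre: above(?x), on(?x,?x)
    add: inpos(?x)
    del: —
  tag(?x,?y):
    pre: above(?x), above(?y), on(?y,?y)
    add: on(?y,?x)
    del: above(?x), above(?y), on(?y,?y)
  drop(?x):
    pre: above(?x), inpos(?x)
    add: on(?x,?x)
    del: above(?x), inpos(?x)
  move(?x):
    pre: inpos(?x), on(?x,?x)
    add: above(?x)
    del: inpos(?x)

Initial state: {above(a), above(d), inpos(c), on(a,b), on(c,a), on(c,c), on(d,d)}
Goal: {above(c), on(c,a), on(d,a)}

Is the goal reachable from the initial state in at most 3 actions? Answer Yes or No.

Yes

1. tag(a,d)  →  {inpos(c), on(a,b), on(c,a), on(c,c), on(d,a)}
2. move(c)  →  {above(c), on(a,b), on(c,a), on(c,c), on(d,a)}
optimal plan length = 2; 2 ≤ 3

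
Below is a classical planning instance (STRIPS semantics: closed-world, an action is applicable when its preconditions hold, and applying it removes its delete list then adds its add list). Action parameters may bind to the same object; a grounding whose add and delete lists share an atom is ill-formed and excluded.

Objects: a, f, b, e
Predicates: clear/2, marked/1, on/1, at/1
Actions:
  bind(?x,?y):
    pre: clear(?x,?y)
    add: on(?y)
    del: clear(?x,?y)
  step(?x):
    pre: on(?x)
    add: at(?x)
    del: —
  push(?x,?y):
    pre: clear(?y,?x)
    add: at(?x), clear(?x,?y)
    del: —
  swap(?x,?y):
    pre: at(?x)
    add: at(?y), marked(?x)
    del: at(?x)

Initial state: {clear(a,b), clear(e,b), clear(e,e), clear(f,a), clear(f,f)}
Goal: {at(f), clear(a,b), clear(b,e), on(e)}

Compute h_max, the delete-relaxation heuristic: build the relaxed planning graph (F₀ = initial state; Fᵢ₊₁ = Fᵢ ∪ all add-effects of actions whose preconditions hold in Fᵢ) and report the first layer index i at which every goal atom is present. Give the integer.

F0 = init (5 atoms)
F1 = F0 ∪ {at(a), at(b), at(e), at(f), clear(a,f), clear(b,a), clear(b,e), on(a), on(b), on(e), on(f)}  (16 atoms)
goal ⊆ F1  ⇒  h_max = 1

1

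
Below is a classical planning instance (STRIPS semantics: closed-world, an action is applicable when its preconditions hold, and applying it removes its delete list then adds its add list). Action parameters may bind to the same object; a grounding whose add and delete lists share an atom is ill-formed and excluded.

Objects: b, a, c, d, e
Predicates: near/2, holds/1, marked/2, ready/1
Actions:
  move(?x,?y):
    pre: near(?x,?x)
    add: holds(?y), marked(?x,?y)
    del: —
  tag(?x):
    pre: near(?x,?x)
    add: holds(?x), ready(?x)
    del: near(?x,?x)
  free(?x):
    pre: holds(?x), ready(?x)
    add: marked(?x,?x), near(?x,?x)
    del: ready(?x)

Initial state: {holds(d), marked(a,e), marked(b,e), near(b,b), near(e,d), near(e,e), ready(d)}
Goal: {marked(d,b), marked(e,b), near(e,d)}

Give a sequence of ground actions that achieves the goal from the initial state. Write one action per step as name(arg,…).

1. move(e,b)  →  {holds(b), holds(d), marked(a,e), marked(b,e), marked(e,b), near(b,b), near(e,d), near(e,e), ready(d)}
2. free(d)  →  {holds(b), holds(d), marked(a,e), marked(b,e), marked(d,d), marked(e,b), near(b,b), near(d,d), near(e,d), near(e,e)}
3. move(d,b)  →  {holds(b), holds(d), marked(a,e), marked(b,e), marked(d,b), marked(d,d), marked(e,b), near(b,b), near(d,d), near(e,d), near(e,e)}

move(e,b); free(d); move(d,b)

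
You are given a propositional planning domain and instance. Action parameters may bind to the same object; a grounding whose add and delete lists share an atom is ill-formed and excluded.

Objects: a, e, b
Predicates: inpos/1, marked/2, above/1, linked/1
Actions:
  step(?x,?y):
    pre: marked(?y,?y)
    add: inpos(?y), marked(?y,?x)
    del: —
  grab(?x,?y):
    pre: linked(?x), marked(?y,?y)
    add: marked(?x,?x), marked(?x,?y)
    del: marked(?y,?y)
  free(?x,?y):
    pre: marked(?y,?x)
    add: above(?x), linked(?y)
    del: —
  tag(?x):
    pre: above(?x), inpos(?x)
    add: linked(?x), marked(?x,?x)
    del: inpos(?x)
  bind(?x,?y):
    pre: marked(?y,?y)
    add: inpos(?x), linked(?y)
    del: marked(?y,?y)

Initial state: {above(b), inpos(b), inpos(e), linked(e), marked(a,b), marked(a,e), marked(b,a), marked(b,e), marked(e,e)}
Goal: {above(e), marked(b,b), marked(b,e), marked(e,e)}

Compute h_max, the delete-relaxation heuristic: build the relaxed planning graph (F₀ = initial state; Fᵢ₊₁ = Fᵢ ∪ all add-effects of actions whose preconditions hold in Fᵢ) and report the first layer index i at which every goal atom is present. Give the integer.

F0 = init (9 atoms)
F1 = F0 ∪ {above(a), above(e), inpos(a), linked(a), linked(b), marked(b,b), marked(e,a), marked(e,b)}  (17 atoms)
goal ⊆ F1  ⇒  h_max = 1

1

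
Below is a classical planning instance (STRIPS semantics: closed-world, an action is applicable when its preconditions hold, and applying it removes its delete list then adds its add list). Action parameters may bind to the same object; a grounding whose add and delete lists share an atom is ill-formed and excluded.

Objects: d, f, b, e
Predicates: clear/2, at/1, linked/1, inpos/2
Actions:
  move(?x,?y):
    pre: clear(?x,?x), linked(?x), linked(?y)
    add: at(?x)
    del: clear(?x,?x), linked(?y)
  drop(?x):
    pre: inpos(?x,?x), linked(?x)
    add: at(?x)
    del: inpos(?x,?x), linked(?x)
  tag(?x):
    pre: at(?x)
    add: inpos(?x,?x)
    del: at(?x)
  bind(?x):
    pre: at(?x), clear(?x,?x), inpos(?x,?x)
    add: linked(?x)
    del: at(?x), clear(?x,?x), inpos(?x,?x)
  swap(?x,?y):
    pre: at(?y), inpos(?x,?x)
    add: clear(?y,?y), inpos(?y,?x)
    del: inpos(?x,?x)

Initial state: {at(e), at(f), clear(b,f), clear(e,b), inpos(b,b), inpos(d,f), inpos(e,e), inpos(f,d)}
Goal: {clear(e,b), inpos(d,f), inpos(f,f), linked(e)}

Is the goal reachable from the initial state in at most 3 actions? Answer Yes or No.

Yes

1. tag(f)  →  {at(e), clear(b,f), clear(e,b), inpos(b,b), inpos(d,f), inpos(e,e), inpos(f,d), inpos(f,f)}
2. swap(b,e)  →  {at(e), clear(b,f), clear(e,b), clear(e,e), inpos(d,f), inpos(e,b), inpos(e,e), inpos(f,d), inpos(f,f)}
3. bind(e)  →  {clear(b,f), clear(e,b), inpos(d,f), inpos(e,b), inpos(f,d), inpos(f,f), linked(e)}
optimal plan length = 3; 3 ≤ 3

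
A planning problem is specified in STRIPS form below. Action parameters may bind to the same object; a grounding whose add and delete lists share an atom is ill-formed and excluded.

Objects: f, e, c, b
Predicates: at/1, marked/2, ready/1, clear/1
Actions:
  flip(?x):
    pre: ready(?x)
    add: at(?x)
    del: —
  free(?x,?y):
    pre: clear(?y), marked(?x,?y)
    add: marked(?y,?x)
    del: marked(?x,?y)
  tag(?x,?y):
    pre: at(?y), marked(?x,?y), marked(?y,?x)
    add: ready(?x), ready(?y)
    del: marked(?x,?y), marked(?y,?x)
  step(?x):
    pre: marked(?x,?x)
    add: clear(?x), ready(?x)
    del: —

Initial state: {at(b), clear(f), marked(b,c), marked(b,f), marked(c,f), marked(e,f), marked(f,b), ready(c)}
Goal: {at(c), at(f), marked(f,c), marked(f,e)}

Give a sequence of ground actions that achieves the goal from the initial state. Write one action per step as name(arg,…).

1. flip(c)  →  {at(b), at(c), clear(f), marked(b,c), marked(b,f), marked(c,f), marked(e,f), marked(f,b), ready(c)}
2. free(e,f)  →  {at(b), at(c), clear(f), marked(b,c), marked(b,f), marked(c,f), marked(f,b), marked(f,e), ready(c)}
3. free(c,f)  →  {at(b), at(c), clear(f), marked(b,c), marked(b,f), marked(f,b), marked(f,c), marked(f,e), ready(c)}
4. tag(f,b)  →  {at(b), at(c), clear(f), marked(b,c), marked(f,c), marked(f,e), ready(b), ready(c), ready(f)}
5. flip(f)  →  {at(b), at(c), at(f), clear(f), marked(b,c), marked(f,c), marked(f,e), ready(b), ready(c), ready(f)}

flip(c); free(e,f); free(c,f); tag(f,b); flip(f)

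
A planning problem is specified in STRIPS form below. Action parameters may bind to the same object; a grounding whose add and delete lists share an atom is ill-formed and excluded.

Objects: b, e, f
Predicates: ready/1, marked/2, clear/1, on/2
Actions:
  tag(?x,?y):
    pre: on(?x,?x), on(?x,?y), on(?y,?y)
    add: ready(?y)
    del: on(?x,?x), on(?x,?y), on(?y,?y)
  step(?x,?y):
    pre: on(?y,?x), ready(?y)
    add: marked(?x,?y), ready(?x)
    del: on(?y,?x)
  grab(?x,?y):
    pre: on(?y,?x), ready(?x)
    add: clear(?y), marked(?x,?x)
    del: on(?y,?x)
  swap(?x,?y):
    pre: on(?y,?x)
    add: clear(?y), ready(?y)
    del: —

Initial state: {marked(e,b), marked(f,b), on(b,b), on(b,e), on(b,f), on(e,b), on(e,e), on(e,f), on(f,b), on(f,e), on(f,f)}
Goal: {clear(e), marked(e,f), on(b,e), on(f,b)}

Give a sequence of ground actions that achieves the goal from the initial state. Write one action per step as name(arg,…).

tag(b,f); step(e,f); grab(e,e)

1. tag(b,f)  →  {marked(e,b), marked(f,b), on(b,e), on(e,b), on(e,e), on(e,f), on(f,b), on(f,e), ready(f)}
2. step(e,f)  →  {marked(e,b), marked(e,f), marked(f,b), on(b,e), on(e,b), on(e,e), on(e,f), on(f,b), ready(e), ready(f)}
3. grab(e,e)  →  {clear(e), marked(e,b), marked(e,e), marked(e,f), marked(f,b), on(b,e), on(e,b), on(e,f), on(f,b), ready(e), ready(f)}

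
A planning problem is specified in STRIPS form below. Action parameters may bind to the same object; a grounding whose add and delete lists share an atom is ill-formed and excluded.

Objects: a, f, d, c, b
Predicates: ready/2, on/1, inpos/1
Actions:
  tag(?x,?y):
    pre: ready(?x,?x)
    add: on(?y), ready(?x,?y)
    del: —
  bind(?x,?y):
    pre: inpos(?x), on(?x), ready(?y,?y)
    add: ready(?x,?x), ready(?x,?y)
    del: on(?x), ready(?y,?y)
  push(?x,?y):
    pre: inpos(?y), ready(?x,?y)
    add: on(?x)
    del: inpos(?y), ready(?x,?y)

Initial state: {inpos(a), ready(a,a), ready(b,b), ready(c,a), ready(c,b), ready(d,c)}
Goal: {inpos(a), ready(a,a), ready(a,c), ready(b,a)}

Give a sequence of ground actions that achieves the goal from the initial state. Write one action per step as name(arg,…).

1. tag(a,c)  →  {inpos(a), on(c), ready(a,a), ready(a,c), ready(b,b), ready(c,a), ready(c,b), ready(d,c)}
2. tag(b,a)  →  {inpos(a), on(a), on(c), ready(a,a), ready(a,c), ready(b,a), ready(b,b), ready(c,a), ready(c,b), ready(d,c)}

tag(a,c); tag(b,a)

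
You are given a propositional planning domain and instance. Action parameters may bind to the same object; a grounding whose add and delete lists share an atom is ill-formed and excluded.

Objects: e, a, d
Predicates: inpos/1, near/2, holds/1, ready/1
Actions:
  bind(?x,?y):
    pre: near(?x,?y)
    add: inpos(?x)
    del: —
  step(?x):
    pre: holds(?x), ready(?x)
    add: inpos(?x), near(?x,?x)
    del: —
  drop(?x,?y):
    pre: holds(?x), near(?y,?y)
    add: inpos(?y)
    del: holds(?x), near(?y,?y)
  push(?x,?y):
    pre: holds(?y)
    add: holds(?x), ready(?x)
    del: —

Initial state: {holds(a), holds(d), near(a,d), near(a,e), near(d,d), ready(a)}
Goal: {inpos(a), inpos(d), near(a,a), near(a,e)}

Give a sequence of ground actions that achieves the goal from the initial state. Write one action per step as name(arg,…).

bind(d,d); step(a)

1. bind(d,d)  →  {holds(a), holds(d), inpos(d), near(a,d), near(a,e), near(d,d), ready(a)}
2. step(a)  →  {holds(a), holds(d), inpos(a), inpos(d), near(a,a), near(a,d), near(a,e), near(d,d), ready(a)}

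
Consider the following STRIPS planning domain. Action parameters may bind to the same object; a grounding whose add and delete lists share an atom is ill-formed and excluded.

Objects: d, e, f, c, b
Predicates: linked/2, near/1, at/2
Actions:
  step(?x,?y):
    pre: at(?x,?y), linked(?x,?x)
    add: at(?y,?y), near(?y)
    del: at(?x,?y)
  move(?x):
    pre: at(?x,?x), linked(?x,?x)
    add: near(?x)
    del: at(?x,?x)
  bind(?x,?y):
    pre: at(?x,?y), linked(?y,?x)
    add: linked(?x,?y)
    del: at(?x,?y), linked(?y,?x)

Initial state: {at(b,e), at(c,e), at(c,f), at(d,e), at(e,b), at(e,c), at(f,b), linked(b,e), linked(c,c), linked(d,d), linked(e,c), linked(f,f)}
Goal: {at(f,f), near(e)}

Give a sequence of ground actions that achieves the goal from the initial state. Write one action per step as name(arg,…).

step(d,e); step(c,f)

1. step(d,e)  →  {at(b,e), at(c,e), at(c,f), at(e,b), at(e,c), at(e,e), at(f,b), linked(b,e), linked(c,c), linked(d,d), linked(e,c), linked(f,f), near(e)}
2. step(c,f)  →  {at(b,e), at(c,e), at(e,b), at(e,c), at(e,e), at(f,b), at(f,f), linked(b,e), linked(c,c), linked(d,d), linked(e,c), linked(f,f), near(e), near(f)}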